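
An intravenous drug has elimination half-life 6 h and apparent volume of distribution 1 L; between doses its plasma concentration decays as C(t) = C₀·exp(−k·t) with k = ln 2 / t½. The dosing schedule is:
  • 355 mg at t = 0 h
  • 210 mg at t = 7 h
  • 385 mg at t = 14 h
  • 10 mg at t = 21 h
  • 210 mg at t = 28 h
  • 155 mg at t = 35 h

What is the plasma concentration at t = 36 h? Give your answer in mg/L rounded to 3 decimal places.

k = ln 2 / 6 = 0.11552 per h
Dose 1 (355 mg at t=0 h): 355·exp(−0.11552·36) = 5.547 mg/L
Dose 2 (210 mg at t=7 h): 210·exp(−0.11552·29) = 7.366 mg/L
Dose 3 (385 mg at t=14 h): 385·exp(−0.11552·22) = 30.317 mg/L
Dose 4 (10 mg at t=21 h): 10·exp(−0.11552·15) = 1.768 mg/L
Dose 5 (210 mg at t=28 h): 210·exp(−0.11552·8) = 83.339 mg/L
Dose 6 (155 mg at t=35 h): 155·exp(−0.11552·1) = 138.089 mg/L
C(36) = 5.547 + 7.366 + 30.317 + 1.768 + 83.339 + 138.089 = 266.426 mg/L

266.426 mg/L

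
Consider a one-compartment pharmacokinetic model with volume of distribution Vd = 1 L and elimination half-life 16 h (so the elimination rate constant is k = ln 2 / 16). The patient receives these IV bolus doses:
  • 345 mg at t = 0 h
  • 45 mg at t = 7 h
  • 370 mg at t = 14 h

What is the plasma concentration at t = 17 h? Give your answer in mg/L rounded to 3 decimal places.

k = ln 2 / 16 = 0.04332 per h
Dose 1 (345 mg at t=0 h): 345·exp(−0.04332·17) = 165.187 mg/L
Dose 2 (45 mg at t=7 h): 45·exp(−0.04332·10) = 29.179 mg/L
Dose 3 (370 mg at t=14 h): 370·exp(−0.04332·3) = 324.907 mg/L
C(17) = 165.187 + 29.179 + 324.907 = 519.272 mg/L

519.272 mg/L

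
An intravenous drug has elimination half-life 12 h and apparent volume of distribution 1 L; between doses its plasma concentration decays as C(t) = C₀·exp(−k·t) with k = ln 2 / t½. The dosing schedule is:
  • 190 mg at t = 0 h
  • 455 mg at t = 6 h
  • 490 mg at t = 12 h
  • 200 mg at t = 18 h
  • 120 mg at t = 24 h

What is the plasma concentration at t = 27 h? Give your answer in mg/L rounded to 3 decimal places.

601.063 mg/L

k = ln 2 / 12 = 0.05776 per h
Dose 1 (190 mg at t=0 h): 190·exp(−0.05776·27) = 39.943 mg/L
Dose 2 (455 mg at t=6 h): 455·exp(−0.05776·21) = 135.272 mg/L
Dose 3 (490 mg at t=12 h): 490·exp(−0.05776·15) = 206.020 mg/L
Dose 4 (200 mg at t=18 h): 200·exp(−0.05776·9) = 118.921 mg/L
Dose 5 (120 mg at t=24 h): 120·exp(−0.05776·3) = 100.908 mg/L
C(27) = 39.943 + 135.272 + 206.020 + 118.921 + 100.908 = 601.063 mg/L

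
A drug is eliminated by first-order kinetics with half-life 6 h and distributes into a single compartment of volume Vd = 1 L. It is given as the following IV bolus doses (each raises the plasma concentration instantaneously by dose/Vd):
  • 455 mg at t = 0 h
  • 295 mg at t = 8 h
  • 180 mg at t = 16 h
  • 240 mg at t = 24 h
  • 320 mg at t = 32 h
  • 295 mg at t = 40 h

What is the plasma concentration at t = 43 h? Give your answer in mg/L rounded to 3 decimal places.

341.416 mg/L

k = ln 2 / 6 = 0.11552 per h
Dose 1 (455 mg at t=0 h): 455·exp(−0.11552·43) = 3.167 mg/L
Dose 2 (295 mg at t=8 h): 295·exp(−0.11552·35) = 5.174 mg/L
Dose 3 (180 mg at t=16 h): 180·exp(−0.11552·27) = 7.955 mg/L
Dose 4 (240 mg at t=24 h): 240·exp(−0.11552·19) = 26.727 mg/L
Dose 5 (320 mg at t=32 h): 320·exp(−0.11552·11) = 89.797 mg/L
Dose 6 (295 mg at t=40 h): 295·exp(−0.11552·3) = 208.597 mg/L
C(43) = 3.167 + 5.174 + 7.955 + 26.727 + 89.797 + 208.597 = 341.416 mg/L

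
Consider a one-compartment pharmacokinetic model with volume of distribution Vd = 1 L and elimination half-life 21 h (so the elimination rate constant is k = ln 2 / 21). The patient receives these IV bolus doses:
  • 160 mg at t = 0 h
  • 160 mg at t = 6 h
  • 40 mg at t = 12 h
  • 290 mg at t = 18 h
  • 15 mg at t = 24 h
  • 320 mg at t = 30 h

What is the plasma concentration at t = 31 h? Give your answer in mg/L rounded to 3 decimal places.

k = ln 2 / 21 = 0.03301 per h
Dose 1 (160 mg at t=0 h): 160·exp(−0.03301·31) = 57.510 mg/L
Dose 2 (160 mg at t=6 h): 160·exp(−0.03301·25) = 70.105 mg/L
Dose 3 (40 mg at t=12 h): 40·exp(−0.03301·19) = 21.365 mg/L
Dose 4 (290 mg at t=18 h): 290·exp(−0.03301·13) = 188.819 mg/L
Dose 5 (15 mg at t=24 h): 15·exp(−0.03301·7) = 11.906 mg/L
Dose 6 (320 mg at t=30 h): 320·exp(−0.03301·1) = 309.610 mg/L
C(31) = 57.510 + 70.105 + 21.365 + 188.819 + 11.906 + 309.610 = 659.315 mg/L

659.315 mg/L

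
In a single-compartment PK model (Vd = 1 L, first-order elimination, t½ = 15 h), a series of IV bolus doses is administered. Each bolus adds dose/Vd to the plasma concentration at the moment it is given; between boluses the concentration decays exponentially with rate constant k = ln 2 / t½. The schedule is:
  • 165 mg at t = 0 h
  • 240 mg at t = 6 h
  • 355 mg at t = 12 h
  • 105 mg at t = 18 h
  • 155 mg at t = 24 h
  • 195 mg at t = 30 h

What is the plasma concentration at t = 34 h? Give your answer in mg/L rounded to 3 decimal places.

k = ln 2 / 15 = 0.04621 per h
Dose 1 (165 mg at t=0 h): 165·exp(−0.04621·34) = 34.289 mg/L
Dose 2 (240 mg at t=6 h): 240·exp(−0.04621·28) = 65.809 mg/L
Dose 3 (355 mg at t=12 h): 355·exp(−0.04621·22) = 128.445 mg/L
Dose 4 (105 mg at t=18 h): 105·exp(−0.04621·16) = 50.129 mg/L
Dose 5 (155 mg at t=24 h): 155·exp(−0.04621·10) = 97.644 mg/L
Dose 6 (195 mg at t=30 h): 195·exp(−0.04621·4) = 162.091 mg/L
C(34) = 34.289 + 65.809 + 128.445 + 50.129 + 97.644 + 162.091 = 538.408 mg/L

538.408 mg/L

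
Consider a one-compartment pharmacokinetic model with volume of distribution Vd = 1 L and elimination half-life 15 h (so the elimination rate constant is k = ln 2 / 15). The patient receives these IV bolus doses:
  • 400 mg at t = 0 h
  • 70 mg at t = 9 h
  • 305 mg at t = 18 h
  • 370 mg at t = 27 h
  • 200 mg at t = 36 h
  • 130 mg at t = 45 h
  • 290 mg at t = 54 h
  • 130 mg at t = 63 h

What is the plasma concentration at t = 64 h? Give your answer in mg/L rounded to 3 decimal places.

k = ln 2 / 15 = 0.04621 per h
Dose 1 (400 mg at t=0 h): 400·exp(−0.04621·64) = 20.781 mg/L
Dose 2 (70 mg at t=9 h): 70·exp(−0.04621·55) = 5.512 mg/L
Dose 3 (305 mg at t=18 h): 305·exp(−0.04621·46) = 36.403 mg/L
Dose 4 (370 mg at t=27 h): 370·exp(−0.04621·37) = 66.936 mg/L
Dose 5 (200 mg at t=36 h): 200·exp(−0.04621·28) = 54.841 mg/L
Dose 6 (130 mg at t=45 h): 130·exp(−0.04621·19) = 54.030 mg/L
Dose 7 (290 mg at t=54 h): 290·exp(−0.04621·10) = 182.689 mg/L
Dose 8 (130 mg at t=63 h): 130·exp(−0.04621·1) = 124.129 mg/L
C(64) = 20.781 + 5.512 + 36.403 + 66.936 + 54.841 + 54.030 + 182.689 + 124.129 = 545.322 mg/L

545.322 mg/L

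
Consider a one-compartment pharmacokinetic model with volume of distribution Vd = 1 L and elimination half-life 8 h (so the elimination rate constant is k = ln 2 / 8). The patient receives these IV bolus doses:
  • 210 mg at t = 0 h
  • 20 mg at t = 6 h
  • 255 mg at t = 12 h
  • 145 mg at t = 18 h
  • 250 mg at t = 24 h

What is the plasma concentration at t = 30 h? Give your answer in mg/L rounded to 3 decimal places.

k = ln 2 / 8 = 0.08664 per h
Dose 1 (210 mg at t=0 h): 210·exp(−0.08664·30) = 15.608 mg/L
Dose 2 (20 mg at t=6 h): 20·exp(−0.08664·24) = 2.500 mg/L
Dose 3 (255 mg at t=12 h): 255·exp(−0.08664·18) = 53.607 mg/L
Dose 4 (145 mg at t=18 h): 145·exp(−0.08664·12) = 51.265 mg/L
Dose 5 (250 mg at t=24 h): 250·exp(−0.08664·6) = 148.651 mg/L
C(30) = 15.608 + 2.500 + 53.607 + 51.265 + 148.651 = 271.632 mg/L

271.632 mg/L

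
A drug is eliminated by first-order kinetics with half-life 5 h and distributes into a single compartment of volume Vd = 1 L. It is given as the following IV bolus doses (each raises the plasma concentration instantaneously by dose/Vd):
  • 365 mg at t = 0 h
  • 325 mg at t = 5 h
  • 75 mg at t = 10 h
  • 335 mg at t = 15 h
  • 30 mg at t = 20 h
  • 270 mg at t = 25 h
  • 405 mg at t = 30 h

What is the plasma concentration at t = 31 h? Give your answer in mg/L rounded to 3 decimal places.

530.968 mg/L

k = ln 2 / 5 = 0.13863 per h
Dose 1 (365 mg at t=0 h): 365·exp(−0.13863·31) = 4.965 mg/L
Dose 2 (325 mg at t=5 h): 325·exp(−0.13863·26) = 8.842 mg/L
Dose 3 (75 mg at t=10 h): 75·exp(−0.13863·21) = 4.081 mg/L
Dose 4 (335 mg at t=15 h): 335·exp(−0.13863·16) = 36.454 mg/L
Dose 5 (30 mg at t=20 h): 30·exp(−0.13863·11) = 6.529 mg/L
Dose 6 (270 mg at t=25 h): 270·exp(−0.13863·6) = 117.524 mg/L
Dose 7 (405 mg at t=30 h): 405·exp(−0.13863·1) = 352.573 mg/L
C(31) = 4.965 + 8.842 + 4.081 + 36.454 + 6.529 + 117.524 + 352.573 = 530.968 mg/L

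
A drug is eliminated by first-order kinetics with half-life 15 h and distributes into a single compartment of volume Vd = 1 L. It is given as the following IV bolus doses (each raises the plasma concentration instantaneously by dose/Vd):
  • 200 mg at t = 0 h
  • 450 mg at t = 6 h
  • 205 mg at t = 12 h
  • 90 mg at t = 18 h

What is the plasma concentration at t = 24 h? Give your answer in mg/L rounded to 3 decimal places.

k = ln 2 / 15 = 0.04621 per h
Dose 1 (200 mg at t=0 h): 200·exp(−0.04621·24) = 65.975 mg/L
Dose 2 (450 mg at t=6 h): 450·exp(−0.04621·18) = 195.874 mg/L
Dose 3 (205 mg at t=12 h): 205·exp(−0.04621·12) = 117.742 mg/L
Dose 4 (90 mg at t=18 h): 90·exp(−0.04621·6) = 68.207 mg/L
C(24) = 65.975 + 195.874 + 117.742 + 68.207 = 447.798 mg/L

447.798 mg/L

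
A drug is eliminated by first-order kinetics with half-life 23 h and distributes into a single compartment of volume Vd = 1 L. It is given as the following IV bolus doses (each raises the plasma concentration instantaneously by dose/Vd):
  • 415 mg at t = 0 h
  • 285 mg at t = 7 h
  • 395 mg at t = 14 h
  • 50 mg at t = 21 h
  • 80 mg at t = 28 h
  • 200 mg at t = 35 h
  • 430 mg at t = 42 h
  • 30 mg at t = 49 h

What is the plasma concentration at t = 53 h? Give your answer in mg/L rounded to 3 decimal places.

785.460 mg/L

k = ln 2 / 23 = 0.03014 per h
Dose 1 (415 mg at t=0 h): 415·exp(−0.03014·53) = 84.018 mg/L
Dose 2 (285 mg at t=7 h): 285·exp(−0.03014·46) = 71.250 mg/L
Dose 3 (395 mg at t=14 h): 395·exp(−0.03014·39) = 121.942 mg/L
Dose 4 (50 mg at t=21 h): 50·exp(−0.03014·32) = 19.061 mg/L
Dose 5 (80 mg at t=28 h): 80·exp(−0.03014·25) = 37.660 mg/L
Dose 6 (200 mg at t=35 h): 200·exp(−0.03014·18) = 116.263 mg/L
Dose 7 (430 mg at t=42 h): 430·exp(−0.03014·11) = 308.672 mg/L
Dose 8 (30 mg at t=49 h): 30·exp(−0.03014·4) = 26.593 mg/L
C(53) = 84.018 + 71.250 + 121.942 + 19.061 + 37.660 + 116.263 + 308.672 + 26.593 = 785.460 mg/L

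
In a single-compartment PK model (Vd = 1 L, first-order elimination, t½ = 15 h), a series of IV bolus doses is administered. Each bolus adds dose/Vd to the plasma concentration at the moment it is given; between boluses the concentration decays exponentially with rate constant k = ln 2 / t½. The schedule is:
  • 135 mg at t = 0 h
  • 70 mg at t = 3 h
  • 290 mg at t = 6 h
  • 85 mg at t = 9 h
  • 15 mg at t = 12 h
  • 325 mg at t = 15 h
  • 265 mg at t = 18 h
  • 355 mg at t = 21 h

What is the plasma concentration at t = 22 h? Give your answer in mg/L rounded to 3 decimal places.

k = ln 2 / 15 = 0.04621 per h
Dose 1 (135 mg at t=0 h): 135·exp(−0.04621·22) = 48.845 mg/L
Dose 2 (70 mg at t=3 h): 70·exp(−0.04621·19) = 29.093 mg/L
Dose 3 (290 mg at t=6 h): 290·exp(−0.04621·16) = 138.452 mg/L
Dose 4 (85 mg at t=9 h): 85·exp(−0.04621·13) = 46.615 mg/L
Dose 5 (15 mg at t=12 h): 15·exp(−0.04621·10) = 9.449 mg/L
Dose 6 (325 mg at t=15 h): 325·exp(−0.04621·7) = 235.181 mg/L
Dose 7 (265 mg at t=18 h): 265·exp(−0.04621·4) = 220.278 mg/L
Dose 8 (355 mg at t=21 h): 355·exp(−0.04621·1) = 338.969 mg/L
C(22) = 48.845 + 29.093 + 138.452 + 46.615 + 9.449 + 235.181 + 220.278 + 338.969 = 1066.883 mg/L

1066.883 mg/L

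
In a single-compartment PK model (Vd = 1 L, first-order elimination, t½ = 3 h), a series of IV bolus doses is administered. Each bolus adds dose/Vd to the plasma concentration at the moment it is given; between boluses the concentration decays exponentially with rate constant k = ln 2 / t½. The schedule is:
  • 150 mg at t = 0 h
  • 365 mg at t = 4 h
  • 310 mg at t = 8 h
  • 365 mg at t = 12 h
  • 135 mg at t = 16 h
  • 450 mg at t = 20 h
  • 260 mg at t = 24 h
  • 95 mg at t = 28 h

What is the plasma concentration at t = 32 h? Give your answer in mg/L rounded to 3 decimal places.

k = ln 2 / 3 = 0.23105 per h
Dose 1 (150 mg at t=0 h): 150·exp(−0.23105·32) = 0.092 mg/L
Dose 2 (365 mg at t=4 h): 365·exp(−0.23105·28) = 0.566 mg/L
Dose 3 (310 mg at t=8 h): 310·exp(−0.23105·24) = 1.211 mg/L
Dose 4 (365 mg at t=12 h): 365·exp(−0.23105·20) = 3.593 mg/L
Dose 5 (135 mg at t=16 h): 135·exp(−0.23105·16) = 3.348 mg/L
Dose 6 (450 mg at t=20 h): 450·exp(−0.23105·12) = 28.125 mg/L
Dose 7 (260 mg at t=24 h): 260·exp(−0.23105·8) = 40.947 mg/L
Dose 8 (95 mg at t=28 h): 95·exp(−0.23105·4) = 37.701 mg/L
C(32) = 0.092 + 0.566 + 1.211 + 3.593 + 3.348 + 28.125 + 40.947 + 37.701 = 115.583 mg/L

115.583 mg/L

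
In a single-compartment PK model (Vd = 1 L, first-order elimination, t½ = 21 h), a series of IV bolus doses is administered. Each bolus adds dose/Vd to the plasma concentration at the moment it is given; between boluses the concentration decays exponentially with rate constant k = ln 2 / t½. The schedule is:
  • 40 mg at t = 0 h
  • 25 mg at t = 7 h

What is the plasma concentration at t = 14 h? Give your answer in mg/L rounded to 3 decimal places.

k = ln 2 / 21 = 0.03301 per h
Dose 1 (40 mg at t=0 h): 40·exp(−0.03301·14) = 25.198 mg/L
Dose 2 (25 mg at t=7 h): 25·exp(−0.03301·7) = 19.843 mg/L
C(14) = 25.198 + 19.843 = 45.041 mg/L

45.041 mg/L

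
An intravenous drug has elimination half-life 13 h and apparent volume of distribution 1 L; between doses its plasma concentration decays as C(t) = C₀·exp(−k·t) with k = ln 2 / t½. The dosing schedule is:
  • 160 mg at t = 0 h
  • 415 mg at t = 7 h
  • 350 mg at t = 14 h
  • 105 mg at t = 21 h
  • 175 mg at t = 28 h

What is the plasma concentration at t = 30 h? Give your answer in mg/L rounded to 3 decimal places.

525.475 mg/L

k = ln 2 / 13 = 0.05332 per h
Dose 1 (160 mg at t=0 h): 160·exp(−0.05332·30) = 32.317 mg/L
Dose 2 (415 mg at t=7 h): 415·exp(−0.05332·23) = 121.747 mg/L
Dose 3 (350 mg at t=14 h): 350·exp(−0.05332·16) = 149.132 mg/L
Dose 4 (105 mg at t=21 h): 105·exp(−0.05332·9) = 64.981 mg/L
Dose 5 (175 mg at t=28 h): 175·exp(−0.05332·2) = 157.299 mg/L
C(30) = 32.317 + 121.747 + 149.132 + 64.981 + 157.299 = 525.475 mg/L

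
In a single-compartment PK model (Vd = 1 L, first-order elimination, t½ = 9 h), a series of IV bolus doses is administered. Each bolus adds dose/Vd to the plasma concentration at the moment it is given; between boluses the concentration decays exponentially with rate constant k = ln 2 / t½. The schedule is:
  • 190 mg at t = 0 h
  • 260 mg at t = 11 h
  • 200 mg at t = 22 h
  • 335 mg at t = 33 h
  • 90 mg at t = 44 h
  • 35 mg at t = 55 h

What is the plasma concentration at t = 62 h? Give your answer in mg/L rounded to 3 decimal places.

k = ln 2 / 9 = 0.07702 per h
Dose 1 (190 mg at t=0 h): 190·exp(−0.07702·62) = 1.603 mg/L
Dose 2 (260 mg at t=11 h): 260·exp(−0.07702·51) = 5.118 mg/L
Dose 3 (200 mg at t=22 h): 200·exp(−0.07702·40) = 9.186 mg/L
Dose 4 (335 mg at t=33 h): 335·exp(−0.07702·29) = 35.897 mg/L
Dose 5 (90 mg at t=44 h): 90·exp(−0.07702·18) = 22.500 mg/L
Dose 6 (35 mg at t=55 h): 35·exp(−0.07702·7) = 20.414 mg/L
C(62) = 1.603 + 5.118 + 9.186 + 35.897 + 22.500 + 20.414 = 94.719 mg/L

94.719 mg/L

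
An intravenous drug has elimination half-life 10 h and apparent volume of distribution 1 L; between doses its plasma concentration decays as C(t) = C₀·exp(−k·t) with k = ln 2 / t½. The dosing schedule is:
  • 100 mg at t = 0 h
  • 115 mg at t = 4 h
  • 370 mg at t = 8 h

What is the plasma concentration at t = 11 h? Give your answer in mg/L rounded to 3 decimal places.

k = ln 2 / 10 = 0.06931 per h
Dose 1 (100 mg at t=0 h): 100·exp(−0.06931·11) = 46.652 mg/L
Dose 2 (115 mg at t=4 h): 115·exp(−0.06931·7) = 70.791 mg/L
Dose 3 (370 mg at t=8 h): 370·exp(−0.06931·3) = 300.533 mg/L
C(11) = 46.652 + 70.791 + 300.533 = 417.976 mg/L

417.976 mg/L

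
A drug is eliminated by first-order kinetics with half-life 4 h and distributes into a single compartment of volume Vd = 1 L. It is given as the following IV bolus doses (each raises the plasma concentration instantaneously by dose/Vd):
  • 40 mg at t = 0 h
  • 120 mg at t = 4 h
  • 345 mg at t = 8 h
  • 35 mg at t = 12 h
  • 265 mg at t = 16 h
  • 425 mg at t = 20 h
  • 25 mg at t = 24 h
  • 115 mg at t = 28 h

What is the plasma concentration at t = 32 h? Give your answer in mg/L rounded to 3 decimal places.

141.016 mg/L

k = ln 2 / 4 = 0.17329 per h
Dose 1 (40 mg at t=0 h): 40·exp(−0.17329·32) = 0.156 mg/L
Dose 2 (120 mg at t=4 h): 120·exp(−0.17329·28) = 0.938 mg/L
Dose 3 (345 mg at t=8 h): 345·exp(−0.17329·24) = 5.391 mg/L
Dose 4 (35 mg at t=12 h): 35·exp(−0.17329·20) = 1.094 mg/L
Dose 5 (265 mg at t=16 h): 265·exp(−0.17329·16) = 16.562 mg/L
Dose 6 (425 mg at t=20 h): 425·exp(−0.17329·12) = 53.125 mg/L
Dose 7 (25 mg at t=24 h): 25·exp(−0.17329·8) = 6.250 mg/L
Dose 8 (115 mg at t=28 h): 115·exp(−0.17329·4) = 57.500 mg/L
C(32) = 0.156 + 0.938 + 5.391 + 1.094 + 16.562 + 53.125 + 6.250 + 57.500 = 141.016 mg/L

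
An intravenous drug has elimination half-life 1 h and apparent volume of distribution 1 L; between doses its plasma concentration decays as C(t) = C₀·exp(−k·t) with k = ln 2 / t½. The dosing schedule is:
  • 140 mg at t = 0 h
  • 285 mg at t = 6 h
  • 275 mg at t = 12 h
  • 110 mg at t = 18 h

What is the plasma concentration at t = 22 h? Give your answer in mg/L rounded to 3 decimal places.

7.148 mg/L

k = ln 2 / 1 = 0.69315 per h
Dose 1 (140 mg at t=0 h): 140·exp(−0.69315·22) = 0.000 mg/L
Dose 2 (285 mg at t=6 h): 285·exp(−0.69315·16) = 0.004 mg/L
Dose 3 (275 mg at t=12 h): 275·exp(−0.69315·10) = 0.269 mg/L
Dose 4 (110 mg at t=18 h): 110·exp(−0.69315·4) = 6.875 mg/L
C(22) = 0.000 + 0.004 + 0.269 + 6.875 = 7.148 mg/L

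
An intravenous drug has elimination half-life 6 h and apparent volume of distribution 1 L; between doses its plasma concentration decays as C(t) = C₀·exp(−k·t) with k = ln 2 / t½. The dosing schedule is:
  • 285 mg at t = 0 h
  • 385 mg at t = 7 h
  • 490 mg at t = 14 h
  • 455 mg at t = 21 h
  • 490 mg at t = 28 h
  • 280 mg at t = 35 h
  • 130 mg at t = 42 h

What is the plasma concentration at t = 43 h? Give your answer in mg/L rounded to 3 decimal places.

374.571 mg/L

k = ln 2 / 6 = 0.11552 per h
Dose 1 (285 mg at t=0 h): 285·exp(−0.11552·43) = 1.984 mg/L
Dose 2 (385 mg at t=7 h): 385·exp(−0.11552·36) = 6.016 mg/L
Dose 3 (490 mg at t=14 h): 490·exp(−0.11552·29) = 17.188 mg/L
Dose 4 (455 mg at t=21 h): 455·exp(−0.11552·22) = 35.829 mg/L
Dose 5 (490 mg at t=28 h): 490·exp(−0.11552·15) = 86.621 mg/L
Dose 6 (280 mg at t=35 h): 280·exp(−0.11552·8) = 111.118 mg/L
Dose 7 (130 mg at t=42 h): 130·exp(−0.11552·1) = 115.817 mg/L
C(43) = 1.984 + 6.016 + 17.188 + 35.829 + 86.621 + 111.118 + 115.817 = 374.571 mg/L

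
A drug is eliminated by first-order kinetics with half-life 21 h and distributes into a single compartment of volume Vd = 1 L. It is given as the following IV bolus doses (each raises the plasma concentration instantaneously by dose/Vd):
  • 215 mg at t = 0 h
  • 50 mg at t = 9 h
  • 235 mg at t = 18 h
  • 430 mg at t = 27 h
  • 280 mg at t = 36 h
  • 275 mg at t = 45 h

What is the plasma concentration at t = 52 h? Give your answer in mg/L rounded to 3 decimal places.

k = ln 2 / 21 = 0.03301 per h
Dose 1 (215 mg at t=0 h): 215·exp(−0.03301·52) = 38.639 mg/L
Dose 2 (50 mg at t=9 h): 50·exp(−0.03301·43) = 12.094 mg/L
Dose 3 (235 mg at t=18 h): 235·exp(−0.03301·34) = 76.504 mg/L
Dose 4 (430 mg at t=27 h): 430·exp(−0.03301·25) = 188.408 mg/L
Dose 5 (280 mg at t=36 h): 280·exp(−0.03301·16) = 165.121 mg/L
Dose 6 (275 mg at t=45 h): 275·exp(−0.03301·7) = 218.268 mg/L
C(52) = 38.639 + 12.094 + 76.504 + 188.408 + 165.121 + 218.268 = 699.034 mg/L

699.034 mg/L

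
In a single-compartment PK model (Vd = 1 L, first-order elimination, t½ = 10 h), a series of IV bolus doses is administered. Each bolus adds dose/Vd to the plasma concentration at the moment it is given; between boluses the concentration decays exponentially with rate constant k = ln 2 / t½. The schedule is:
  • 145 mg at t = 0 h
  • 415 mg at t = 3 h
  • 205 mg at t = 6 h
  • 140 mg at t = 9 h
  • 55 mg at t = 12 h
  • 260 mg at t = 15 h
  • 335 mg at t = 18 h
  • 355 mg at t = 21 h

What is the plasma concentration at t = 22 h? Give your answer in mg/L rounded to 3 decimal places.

k = ln 2 / 10 = 0.06931 per h
Dose 1 (145 mg at t=0 h): 145·exp(−0.06931·22) = 31.557 mg/L
Dose 2 (415 mg at t=3 h): 415·exp(−0.06931·19) = 111.196 mg/L
Dose 3 (205 mg at t=6 h): 205·exp(−0.06931·16) = 67.625 mg/L
Dose 4 (140 mg at t=9 h): 140·exp(−0.06931·13) = 56.858 mg/L
Dose 5 (55 mg at t=12 h): 55·exp(−0.06931·10) = 27.500 mg/L
Dose 6 (260 mg at t=15 h): 260·exp(−0.06931·7) = 160.049 mg/L
Dose 7 (335 mg at t=18 h): 335·exp(−0.06931·4) = 253.883 mg/L
Dose 8 (355 mg at t=21 h): 355·exp(−0.06931·1) = 331.227 mg/L
C(22) = 31.557 + 111.196 + 67.625 + 56.858 + 27.500 + 160.049 + 253.883 + 331.227 = 1039.894 mg/L

1039.894 mg/L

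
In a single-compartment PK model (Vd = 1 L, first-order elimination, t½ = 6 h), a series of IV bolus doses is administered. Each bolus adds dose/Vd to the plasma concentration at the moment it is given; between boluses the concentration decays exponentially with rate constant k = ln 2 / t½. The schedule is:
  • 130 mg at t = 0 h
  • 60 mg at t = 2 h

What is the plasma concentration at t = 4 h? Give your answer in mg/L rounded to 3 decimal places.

k = ln 2 / 6 = 0.11552 per h
Dose 1 (130 mg at t=0 h): 130·exp(−0.11552·4) = 81.895 mg/L
Dose 2 (60 mg at t=2 h): 60·exp(−0.11552·2) = 47.622 mg/L
C(4) = 81.895 + 47.622 = 129.517 mg/L

129.517 mg/L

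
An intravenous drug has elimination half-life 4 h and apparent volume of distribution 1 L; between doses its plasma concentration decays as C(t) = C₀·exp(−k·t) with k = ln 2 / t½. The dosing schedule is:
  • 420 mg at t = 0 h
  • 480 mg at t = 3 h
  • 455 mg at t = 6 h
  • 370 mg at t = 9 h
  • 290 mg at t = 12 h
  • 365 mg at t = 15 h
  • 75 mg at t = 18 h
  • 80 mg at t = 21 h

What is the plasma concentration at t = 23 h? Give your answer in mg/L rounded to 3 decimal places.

k = ln 2 / 4 = 0.17329 per h
Dose 1 (420 mg at t=0 h): 420·exp(−0.17329·23) = 7.804 mg/L
Dose 2 (480 mg at t=3 h): 480·exp(−0.17329·20) = 15.000 mg/L
Dose 3 (455 mg at t=6 h): 455·exp(−0.17329·17) = 23.913 mg/L
Dose 4 (370 mg at t=9 h): 370·exp(−0.17329·14) = 32.704 mg/L
Dose 5 (290 mg at t=12 h): 290·exp(−0.17329·11) = 43.109 mg/L
Dose 6 (365 mg at t=15 h): 365·exp(−0.17329·8) = 91.250 mg/L
Dose 7 (75 mg at t=18 h): 75·exp(−0.17329·5) = 31.534 mg/L
Dose 8 (80 mg at t=21 h): 80·exp(−0.17329·2) = 56.569 mg/L
C(23) = 7.804 + 15.000 + 23.913 + 32.704 + 43.109 + 91.250 + 31.534 + 56.569 = 301.882 mg/L

301.882 mg/L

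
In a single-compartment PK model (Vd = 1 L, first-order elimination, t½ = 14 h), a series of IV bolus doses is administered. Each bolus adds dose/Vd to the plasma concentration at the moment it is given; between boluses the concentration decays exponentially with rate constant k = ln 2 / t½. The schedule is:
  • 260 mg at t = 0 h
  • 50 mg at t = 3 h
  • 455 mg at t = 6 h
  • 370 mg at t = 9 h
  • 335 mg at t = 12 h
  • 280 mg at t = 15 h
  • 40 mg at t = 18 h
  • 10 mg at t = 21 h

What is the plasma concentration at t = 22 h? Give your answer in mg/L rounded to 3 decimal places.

k = ln 2 / 14 = 0.04951 per h
Dose 1 (260 mg at t=0 h): 260·exp(−0.04951·22) = 87.484 mg/L
Dose 2 (50 mg at t=3 h): 50·exp(−0.04951·19) = 19.518 mg/L
Dose 3 (455 mg at t=6 h): 455·exp(−0.04951·16) = 206.052 mg/L
Dose 4 (370 mg at t=9 h): 370·exp(−0.04951·13) = 194.390 mg/L
Dose 5 (335 mg at t=12 h): 335·exp(−0.04951·10) = 204.185 mg/L
Dose 6 (280 mg at t=15 h): 280·exp(−0.04951·7) = 197.990 mg/L
Dose 7 (40 mg at t=18 h): 40·exp(−0.04951·4) = 32.813 mg/L
Dose 8 (10 mg at t=21 h): 10·exp(−0.04951·1) = 9.517 mg/L
C(22) = 87.484 + 19.518 + 206.052 + 194.390 + 204.185 + 197.990 + 32.813 + 9.517 = 951.948 mg/L

951.948 mg/L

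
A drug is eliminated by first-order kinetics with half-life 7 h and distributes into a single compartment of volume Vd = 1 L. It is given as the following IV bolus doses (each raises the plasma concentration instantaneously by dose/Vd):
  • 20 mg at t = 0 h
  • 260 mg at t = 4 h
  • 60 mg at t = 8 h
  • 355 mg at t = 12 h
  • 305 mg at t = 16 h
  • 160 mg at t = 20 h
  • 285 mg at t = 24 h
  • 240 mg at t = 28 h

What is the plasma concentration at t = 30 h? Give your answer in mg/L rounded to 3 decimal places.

577.255 mg/L

k = ln 2 / 7 = 0.09902 per h
Dose 1 (20 mg at t=0 h): 20·exp(−0.09902·30) = 1.025 mg/L
Dose 2 (260 mg at t=4 h): 260·exp(−0.09902·26) = 19.809 mg/L
Dose 3 (60 mg at t=8 h): 60·exp(−0.09902·22) = 6.793 mg/L
Dose 4 (355 mg at t=12 h): 355·exp(−0.09902·18) = 59.724 mg/L
Dose 5 (305 mg at t=16 h): 305·exp(−0.09902·14) = 76.250 mg/L
Dose 6 (160 mg at t=20 h): 160·exp(−0.09902·10) = 59.440 mg/L
Dose 7 (285 mg at t=24 h): 285·exp(−0.09902·6) = 157.333 mg/L
Dose 8 (240 mg at t=28 h): 240·exp(−0.09902·2) = 196.880 mg/L
C(30) = 1.025 + 19.809 + 6.793 + 59.724 + 76.250 + 59.440 + 157.333 + 196.880 = 577.255 mg/L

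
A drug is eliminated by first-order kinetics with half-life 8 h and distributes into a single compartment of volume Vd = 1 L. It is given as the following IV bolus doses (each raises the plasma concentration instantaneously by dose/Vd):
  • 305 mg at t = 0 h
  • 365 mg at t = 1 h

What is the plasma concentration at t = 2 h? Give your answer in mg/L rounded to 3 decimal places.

k = ln 2 / 8 = 0.08664 per h
Dose 1 (305 mg at t=0 h): 305·exp(−0.08664·2) = 256.473 mg/L
Dose 2 (365 mg at t=1 h): 365·exp(−0.08664·1) = 334.706 mg/L
C(2) = 256.473 + 334.706 = 591.180 mg/L

591.180 mg/L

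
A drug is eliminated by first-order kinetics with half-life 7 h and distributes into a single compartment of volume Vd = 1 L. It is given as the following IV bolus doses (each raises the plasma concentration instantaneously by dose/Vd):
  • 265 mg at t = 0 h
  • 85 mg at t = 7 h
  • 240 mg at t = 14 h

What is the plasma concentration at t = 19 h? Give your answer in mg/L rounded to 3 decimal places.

k = ln 2 / 7 = 0.09902 per h
Dose 1 (265 mg at t=0 h): 265·exp(−0.09902·19) = 40.380 mg/L
Dose 2 (85 mg at t=7 h): 85·exp(−0.09902·12) = 25.904 mg/L
Dose 3 (240 mg at t=14 h): 240·exp(−0.09902·5) = 146.282 mg/L
C(19) = 40.380 + 25.904 + 146.282 = 212.566 mg/L

212.566 mg/L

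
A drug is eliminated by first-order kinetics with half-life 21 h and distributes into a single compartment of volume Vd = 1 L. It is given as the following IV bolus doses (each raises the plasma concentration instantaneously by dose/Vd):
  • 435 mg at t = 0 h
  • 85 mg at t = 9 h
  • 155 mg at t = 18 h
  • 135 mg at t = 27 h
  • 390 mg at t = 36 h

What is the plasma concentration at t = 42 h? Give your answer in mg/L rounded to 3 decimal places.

k = ln 2 / 21 = 0.03301 per h
Dose 1 (435 mg at t=0 h): 435·exp(−0.03301·42) = 108.750 mg/L
Dose 2 (85 mg at t=9 h): 85·exp(−0.03301·33) = 28.600 mg/L
Dose 3 (155 mg at t=18 h): 155·exp(−0.03301·24) = 70.194 mg/L
Dose 4 (135 mg at t=27 h): 135·exp(−0.03301·15) = 82.283 mg/L
Dose 5 (390 mg at t=36 h): 390·exp(−0.03301·6) = 319.931 mg/L
C(42) = 108.750 + 28.600 + 70.194 + 82.283 + 319.931 = 609.758 mg/L

609.758 mg/L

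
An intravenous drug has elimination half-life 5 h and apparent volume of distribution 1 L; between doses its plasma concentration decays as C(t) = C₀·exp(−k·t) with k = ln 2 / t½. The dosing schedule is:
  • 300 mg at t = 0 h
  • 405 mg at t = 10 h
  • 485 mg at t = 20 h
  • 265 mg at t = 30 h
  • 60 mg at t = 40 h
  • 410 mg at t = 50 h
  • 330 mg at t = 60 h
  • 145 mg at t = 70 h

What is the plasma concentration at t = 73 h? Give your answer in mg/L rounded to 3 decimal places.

168.691 mg/L

k = ln 2 / 5 = 0.13863 per h
Dose 1 (300 mg at t=0 h): 300·exp(−0.13863·73) = 0.012 mg/L
Dose 2 (405 mg at t=10 h): 405·exp(−0.13863·63) = 0.065 mg/L
Dose 3 (485 mg at t=20 h): 485·exp(−0.13863·53) = 0.312 mg/L
Dose 4 (265 mg at t=30 h): 265·exp(−0.13863·43) = 0.683 mg/L
Dose 5 (60 mg at t=40 h): 60·exp(−0.13863·33) = 0.619 mg/L
Dose 6 (410 mg at t=50 h): 410·exp(−0.13863·23) = 16.906 mg/L
Dose 7 (330 mg at t=60 h): 330·exp(−0.13863·13) = 54.430 mg/L
Dose 8 (145 mg at t=70 h): 145·exp(−0.13863·3) = 95.664 mg/L
C(73) = 0.012 + 0.065 + 0.312 + 0.683 + 0.619 + 16.906 + 54.430 + 95.664 = 168.691 mg/L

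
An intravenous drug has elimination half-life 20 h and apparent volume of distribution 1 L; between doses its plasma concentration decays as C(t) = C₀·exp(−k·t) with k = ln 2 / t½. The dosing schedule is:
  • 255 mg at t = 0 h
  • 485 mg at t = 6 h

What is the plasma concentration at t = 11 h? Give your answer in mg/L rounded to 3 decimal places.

k = ln 2 / 20 = 0.03466 per h
Dose 1 (255 mg at t=0 h): 255·exp(−0.03466·11) = 174.170 mg/L
Dose 2 (485 mg at t=6 h): 485·exp(−0.03466·5) = 407.835 mg/L
C(11) = 174.170 + 407.835 = 582.005 mg/L

582.005 mg/L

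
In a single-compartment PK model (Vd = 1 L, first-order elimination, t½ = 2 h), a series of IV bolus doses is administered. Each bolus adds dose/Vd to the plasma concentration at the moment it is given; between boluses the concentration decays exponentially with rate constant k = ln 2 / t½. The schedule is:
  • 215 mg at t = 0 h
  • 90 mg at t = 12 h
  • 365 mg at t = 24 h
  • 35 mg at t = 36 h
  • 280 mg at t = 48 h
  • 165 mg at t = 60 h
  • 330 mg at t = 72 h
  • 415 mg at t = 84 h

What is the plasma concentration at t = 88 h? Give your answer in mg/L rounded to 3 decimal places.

105.049 mg/L

k = ln 2 / 2 = 0.34657 per h
Dose 1 (215 mg at t=0 h): 215·exp(−0.34657·88) = 0.000 mg/L
Dose 2 (90 mg at t=12 h): 90·exp(−0.34657·76) = 0.000 mg/L
Dose 3 (365 mg at t=24 h): 365·exp(−0.34657·64) = 0.000 mg/L
Dose 4 (35 mg at t=36 h): 35·exp(−0.34657·52) = 0.000 mg/L
Dose 5 (280 mg at t=48 h): 280·exp(−0.34657·40) = 0.000 mg/L
Dose 6 (165 mg at t=60 h): 165·exp(−0.34657·28) = 0.010 mg/L
Dose 7 (330 mg at t=72 h): 330·exp(−0.34657·16) = 1.289 mg/L
Dose 8 (415 mg at t=84 h): 415·exp(−0.34657·4) = 103.750 mg/L
C(88) = 0.000 + 0.000 + 0.000 + 0.000 + 0.000 + 0.010 + 1.289 + 103.750 = 105.049 mg/L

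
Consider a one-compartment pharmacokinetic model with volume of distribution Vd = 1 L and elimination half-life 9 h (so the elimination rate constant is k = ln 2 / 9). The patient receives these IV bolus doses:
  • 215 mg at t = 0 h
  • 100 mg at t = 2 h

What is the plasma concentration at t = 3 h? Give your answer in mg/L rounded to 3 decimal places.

263.233 mg/L

k = ln 2 / 9 = 0.07702 per h
Dose 1 (215 mg at t=0 h): 215·exp(−0.07702·3) = 170.646 mg/L
Dose 2 (100 mg at t=2 h): 100·exp(−0.07702·1) = 92.587 mg/L
C(3) = 170.646 + 92.587 = 263.233 mg/L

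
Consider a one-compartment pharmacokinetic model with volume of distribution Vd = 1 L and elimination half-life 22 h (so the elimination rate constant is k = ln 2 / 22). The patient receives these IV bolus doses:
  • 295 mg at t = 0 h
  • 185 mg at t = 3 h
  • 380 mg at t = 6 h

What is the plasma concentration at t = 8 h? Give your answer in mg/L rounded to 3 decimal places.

744.105 mg/L

k = ln 2 / 22 = 0.03151 per h
Dose 1 (295 mg at t=0 h): 295·exp(−0.03151·8) = 229.275 mg/L
Dose 2 (185 mg at t=3 h): 185·exp(−0.03151·5) = 158.036 mg/L
Dose 3 (380 mg at t=6 h): 380·exp(−0.03151·2) = 356.794 mg/L
C(8) = 229.275 + 158.036 + 356.794 = 744.105 mg/L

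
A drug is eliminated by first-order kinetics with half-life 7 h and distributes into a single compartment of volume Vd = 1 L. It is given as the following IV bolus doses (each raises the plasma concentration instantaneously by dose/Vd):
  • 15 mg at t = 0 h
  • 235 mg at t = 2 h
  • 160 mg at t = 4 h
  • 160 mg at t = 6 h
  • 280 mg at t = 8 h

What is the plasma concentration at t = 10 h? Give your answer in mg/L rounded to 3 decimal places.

k = ln 2 / 7 = 0.09902 per h
Dose 1 (15 mg at t=0 h): 15·exp(−0.09902·10) = 5.572 mg/L
Dose 2 (235 mg at t=2 h): 235·exp(−0.09902·8) = 106.423 mg/L
Dose 3 (160 mg at t=4 h): 160·exp(−0.09902·6) = 88.327 mg/L
Dose 4 (160 mg at t=6 h): 160·exp(−0.09902·4) = 107.672 mg/L
Dose 5 (280 mg at t=8 h): 280·exp(−0.09902·2) = 229.694 mg/L
C(10) = 5.572 + 106.423 + 88.327 + 107.672 + 229.694 = 537.688 mg/L

537.688 mg/L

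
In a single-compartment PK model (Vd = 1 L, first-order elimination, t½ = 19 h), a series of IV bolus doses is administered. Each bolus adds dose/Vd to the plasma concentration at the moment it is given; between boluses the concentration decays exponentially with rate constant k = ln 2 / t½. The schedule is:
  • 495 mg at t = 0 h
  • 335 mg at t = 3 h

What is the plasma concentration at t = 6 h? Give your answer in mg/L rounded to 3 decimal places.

697.960 mg/L

k = ln 2 / 19 = 0.03648 per h
Dose 1 (495 mg at t=0 h): 495·exp(−0.03648·6) = 397.689 mg/L
Dose 2 (335 mg at t=3 h): 335·exp(−0.03648·3) = 300.271 mg/L
C(6) = 397.689 + 300.271 = 697.960 mg/L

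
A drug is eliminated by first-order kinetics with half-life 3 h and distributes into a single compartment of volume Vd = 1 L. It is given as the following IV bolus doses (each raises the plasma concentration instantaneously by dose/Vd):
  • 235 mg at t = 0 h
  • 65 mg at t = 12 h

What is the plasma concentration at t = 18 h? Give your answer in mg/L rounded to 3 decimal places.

19.922 mg/L

k = ln 2 / 3 = 0.23105 per h
Dose 1 (235 mg at t=0 h): 235·exp(−0.23105·18) = 3.672 mg/L
Dose 2 (65 mg at t=12 h): 65·exp(−0.23105·6) = 16.250 mg/L
C(18) = 3.672 + 16.250 = 19.922 mg/L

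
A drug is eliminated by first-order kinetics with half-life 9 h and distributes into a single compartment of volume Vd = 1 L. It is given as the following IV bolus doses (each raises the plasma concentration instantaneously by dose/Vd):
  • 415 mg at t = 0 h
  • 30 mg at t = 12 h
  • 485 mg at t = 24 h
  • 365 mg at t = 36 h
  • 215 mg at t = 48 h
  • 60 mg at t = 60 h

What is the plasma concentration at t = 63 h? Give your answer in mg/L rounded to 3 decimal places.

k = ln 2 / 9 = 0.07702 per h
Dose 1 (415 mg at t=0 h): 415·exp(−0.07702·63) = 3.242 mg/L
Dose 2 (30 mg at t=12 h): 30·exp(−0.07702·51) = 0.591 mg/L
Dose 3 (485 mg at t=24 h): 485·exp(−0.07702·39) = 24.059 mg/L
Dose 4 (365 mg at t=36 h): 365·exp(−0.07702·27) = 45.625 mg/L
Dose 5 (215 mg at t=48 h): 215·exp(−0.07702·15) = 67.721 mg/L
Dose 6 (60 mg at t=60 h): 60·exp(−0.07702·3) = 47.622 mg/L
C(63) = 3.242 + 0.591 + 24.059 + 45.625 + 67.721 + 47.622 = 188.860 mg/L

188.860 mg/L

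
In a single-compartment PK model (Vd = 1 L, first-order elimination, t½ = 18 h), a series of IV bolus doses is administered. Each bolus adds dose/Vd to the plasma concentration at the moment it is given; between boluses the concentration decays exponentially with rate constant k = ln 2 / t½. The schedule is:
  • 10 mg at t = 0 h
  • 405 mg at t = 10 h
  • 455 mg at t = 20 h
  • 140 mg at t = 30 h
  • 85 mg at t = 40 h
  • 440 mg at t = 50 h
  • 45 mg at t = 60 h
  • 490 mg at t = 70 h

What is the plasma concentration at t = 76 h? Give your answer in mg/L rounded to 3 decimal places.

705.036 mg/L

k = ln 2 / 18 = 0.03851 per h
Dose 1 (10 mg at t=0 h): 10·exp(−0.03851·76) = 0.536 mg/L
Dose 2 (405 mg at t=10 h): 405·exp(−0.03851·66) = 31.892 mg/L
Dose 3 (455 mg at t=20 h): 455·exp(−0.03851·56) = 52.659 mg/L
Dose 4 (140 mg at t=30 h): 140·exp(−0.03851·46) = 23.814 mg/L
Dose 5 (85 mg at t=40 h): 85·exp(−0.03851·36) = 21.250 mg/L
Dose 6 (440 mg at t=50 h): 440·exp(−0.03851·26) = 161.671 mg/L
Dose 7 (45 mg at t=60 h): 45·exp(−0.03851·16) = 24.301 mg/L
Dose 8 (490 mg at t=70 h): 490·exp(−0.03851·6) = 388.913 mg/L
C(76) = 0.536 + 31.892 + 52.659 + 23.814 + 21.250 + 161.671 + 24.301 + 388.913 = 705.036 mg/L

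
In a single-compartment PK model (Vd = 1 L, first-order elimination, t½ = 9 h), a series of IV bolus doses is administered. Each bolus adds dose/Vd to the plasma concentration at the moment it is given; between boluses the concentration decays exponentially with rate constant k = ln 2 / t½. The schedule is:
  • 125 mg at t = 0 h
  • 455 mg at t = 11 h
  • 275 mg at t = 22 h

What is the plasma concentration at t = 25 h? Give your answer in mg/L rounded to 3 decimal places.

k = ln 2 / 9 = 0.07702 per h
Dose 1 (125 mg at t=0 h): 125·exp(−0.07702·25) = 18.227 mg/L
Dose 2 (455 mg at t=11 h): 455·exp(−0.07702·14) = 154.790 mg/L
Dose 3 (275 mg at t=22 h): 275·exp(−0.07702·3) = 218.268 mg/L
C(25) = 18.227 + 154.790 + 218.268 = 391.285 mg/L

391.285 mg/L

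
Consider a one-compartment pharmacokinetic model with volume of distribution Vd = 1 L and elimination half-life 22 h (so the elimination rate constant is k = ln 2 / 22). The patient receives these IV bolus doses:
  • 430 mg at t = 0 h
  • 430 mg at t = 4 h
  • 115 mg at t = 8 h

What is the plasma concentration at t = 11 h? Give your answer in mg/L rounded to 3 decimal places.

753.578 mg/L

k = ln 2 / 22 = 0.03151 per h
Dose 1 (430 mg at t=0 h): 430·exp(−0.03151·11) = 304.056 mg/L
Dose 2 (430 mg at t=4 h): 430·exp(−0.03151·7) = 344.894 mg/L
Dose 3 (115 mg at t=8 h): 115·exp(−0.03151·3) = 104.628 mg/L
C(11) = 304.056 + 344.894 + 104.628 = 753.578 mg/L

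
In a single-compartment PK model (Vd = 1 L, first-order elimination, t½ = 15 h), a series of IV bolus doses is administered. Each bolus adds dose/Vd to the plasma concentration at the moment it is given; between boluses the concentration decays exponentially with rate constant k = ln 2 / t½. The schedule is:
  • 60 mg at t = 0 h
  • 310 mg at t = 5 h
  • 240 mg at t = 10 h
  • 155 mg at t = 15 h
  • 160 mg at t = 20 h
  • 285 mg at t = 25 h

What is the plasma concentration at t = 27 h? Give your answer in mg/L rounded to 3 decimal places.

k = ln 2 / 15 = 0.04621 per h
Dose 1 (60 mg at t=0 h): 60·exp(−0.04621·27) = 17.230 mg/L
Dose 2 (310 mg at t=5 h): 310·exp(−0.04621·22) = 112.163 mg/L
Dose 3 (240 mg at t=10 h): 240·exp(−0.04621·17) = 109.407 mg/L
Dose 4 (155 mg at t=15 h): 155·exp(−0.04621·12) = 89.024 mg/L
Dose 5 (160 mg at t=20 h): 160·exp(−0.04621·7) = 115.782 mg/L
Dose 6 (285 mg at t=25 h): 285·exp(−0.04621·2) = 259.841 mg/L
C(27) = 17.230 + 112.163 + 109.407 + 89.024 + 115.782 + 259.841 = 703.447 mg/L

703.447 mg/L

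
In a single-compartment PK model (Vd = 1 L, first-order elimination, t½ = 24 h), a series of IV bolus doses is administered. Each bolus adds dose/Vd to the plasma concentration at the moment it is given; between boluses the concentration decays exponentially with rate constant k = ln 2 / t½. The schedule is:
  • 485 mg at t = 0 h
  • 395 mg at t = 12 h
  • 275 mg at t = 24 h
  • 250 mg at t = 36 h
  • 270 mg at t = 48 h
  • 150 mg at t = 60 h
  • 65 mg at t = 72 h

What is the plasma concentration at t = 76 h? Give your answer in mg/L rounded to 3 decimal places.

528.888 mg/L

k = ln 2 / 24 = 0.02888 per h
Dose 1 (485 mg at t=0 h): 485·exp(−0.02888·76) = 54.011 mg/L
Dose 2 (395 mg at t=12 h): 395·exp(−0.02888·64) = 62.209 mg/L
Dose 3 (275 mg at t=24 h): 275·exp(−0.02888·52) = 61.249 mg/L
Dose 4 (250 mg at t=36 h): 250·exp(−0.02888·40) = 78.745 mg/L
Dose 5 (270 mg at t=48 h): 270·exp(−0.02888·28) = 120.271 mg/L
Dose 6 (150 mg at t=60 h): 150·exp(−0.02888·16) = 94.494 mg/L
Dose 7 (65 mg at t=72 h): 65·exp(−0.02888·4) = 57.908 mg/L
C(76) = 54.011 + 62.209 + 61.249 + 78.745 + 120.271 + 94.494 + 57.908 = 528.888 mg/L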